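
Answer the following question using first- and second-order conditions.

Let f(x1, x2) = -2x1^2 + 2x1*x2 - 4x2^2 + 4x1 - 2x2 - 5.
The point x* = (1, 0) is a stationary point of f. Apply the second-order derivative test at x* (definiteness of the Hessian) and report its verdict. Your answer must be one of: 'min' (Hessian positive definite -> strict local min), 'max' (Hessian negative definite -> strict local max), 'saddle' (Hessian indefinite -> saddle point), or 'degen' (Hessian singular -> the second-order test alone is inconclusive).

Compute the Hessian H = grad^2 f:
  H = [[-4, 2], [2, -8]]
Verify stationarity: grad f(x*) = H x* + g = (0, 0).
Eigenvalues of H: -8.8284, -3.1716.
Both eigenvalues < 0, so H is negative definite -> x* is a strict local max.

max


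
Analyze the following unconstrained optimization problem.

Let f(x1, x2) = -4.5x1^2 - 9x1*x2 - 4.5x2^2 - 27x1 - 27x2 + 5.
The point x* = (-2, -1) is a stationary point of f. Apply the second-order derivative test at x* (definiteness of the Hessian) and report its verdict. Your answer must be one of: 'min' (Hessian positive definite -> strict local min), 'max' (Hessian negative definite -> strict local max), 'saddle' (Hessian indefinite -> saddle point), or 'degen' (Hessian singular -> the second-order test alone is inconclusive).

Compute the Hessian H = grad^2 f:
  H = [[-9, -9], [-9, -9]]
Verify stationarity: grad f(x*) = H x* + g = (0, 0).
Eigenvalues of H: -18, 0.
H has a zero eigenvalue (singular; negative semidefinite but not definite), so H is neither positive definite, negative definite, nor indefinite. The second-order test alone is inconclusive -> degen.
(Indeed, f is constant along the null direction of H through x*, so x* is not a strict local extremum.)

degen


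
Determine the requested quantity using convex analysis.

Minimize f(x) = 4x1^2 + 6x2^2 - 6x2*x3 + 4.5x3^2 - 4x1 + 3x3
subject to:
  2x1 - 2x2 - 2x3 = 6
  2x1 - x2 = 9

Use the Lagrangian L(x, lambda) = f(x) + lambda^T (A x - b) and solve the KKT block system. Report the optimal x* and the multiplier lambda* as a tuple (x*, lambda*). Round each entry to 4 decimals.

Form the Lagrangian:
  L(x, lambda) = (1/2) x^T Q x + c^T x + lambda^T (A x - b)
Stationarity (grad_x L = 0): Q x + c + A^T lambda = 0.
Primal feasibility: A x = b.

This gives the KKT block system:
  [ Q   A^T ] [ x     ]   [-c ]
  [ A    0  ] [ lambda ] = [ b ]

Solving the linear system:
  x*      = (4.5281, 0.0562, 1.4719)
  lambda* = (7.9551, -24.0674)
  f(x*)   = 77.5899

x* = (4.5281, 0.0562, 1.4719), lambda* = (7.9551, -24.0674)


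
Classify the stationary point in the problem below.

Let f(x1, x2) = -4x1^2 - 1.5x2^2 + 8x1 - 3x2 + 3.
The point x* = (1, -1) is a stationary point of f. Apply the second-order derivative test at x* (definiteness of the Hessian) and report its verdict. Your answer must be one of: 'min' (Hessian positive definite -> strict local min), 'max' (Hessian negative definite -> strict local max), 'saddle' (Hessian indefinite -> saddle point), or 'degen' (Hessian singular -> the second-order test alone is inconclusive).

Compute the Hessian H = grad^2 f:
  H = [[-8, 0], [0, -3]]
Verify stationarity: grad f(x*) = H x* + g = (0, 0).
Eigenvalues of H: -8, -3.
Both eigenvalues < 0, so H is negative definite -> x* is a strict local max.

max


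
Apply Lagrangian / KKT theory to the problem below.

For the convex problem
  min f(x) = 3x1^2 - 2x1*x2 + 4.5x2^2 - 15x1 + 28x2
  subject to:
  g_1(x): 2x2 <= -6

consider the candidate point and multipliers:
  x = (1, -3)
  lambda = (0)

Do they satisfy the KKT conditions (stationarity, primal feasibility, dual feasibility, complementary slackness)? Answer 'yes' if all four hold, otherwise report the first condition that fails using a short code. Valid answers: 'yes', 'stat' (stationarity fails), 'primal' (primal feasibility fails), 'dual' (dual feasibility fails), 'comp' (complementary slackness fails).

Gradient of f: grad f(x) = Q x + c = (-3, -1)
Constraint values g_i(x) = a_i^T x - b_i:
  g_1((1, -3)) = 0
Stationarity residual: grad f(x) + sum_i lambda_i a_i = (-3, -1)
  -> stationarity FAILS
Primal feasibility (all g_i <= 0): OK
Dual feasibility (all lambda_i >= 0): OK
Complementary slackness (lambda_i * g_i(x) = 0 for all i): OK

Verdict: the first failing condition is stationarity -> stat.

stat


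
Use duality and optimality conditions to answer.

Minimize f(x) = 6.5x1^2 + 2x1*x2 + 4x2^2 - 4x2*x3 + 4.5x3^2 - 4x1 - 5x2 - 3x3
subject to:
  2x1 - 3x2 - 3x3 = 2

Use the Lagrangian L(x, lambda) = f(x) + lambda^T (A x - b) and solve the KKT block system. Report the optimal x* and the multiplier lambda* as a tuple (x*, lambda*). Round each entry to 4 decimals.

Form the Lagrangian:
  L(x, lambda) = (1/2) x^T Q x + c^T x + lambda^T (A x - b)
Stationarity (grad_x L = 0): Q x + c + A^T lambda = 0.
Primal feasibility: A x = b.

This gives the KKT block system:
  [ Q   A^T ] [ x     ]   [-c ]
  [ A    0  ] [ lambda ] = [ b ]

Solving the linear system:
  x*      = (0.5401, -0.1226, -0.1839)
  lambda* = (-1.3883)
  f(x*)   = 0.8905

x* = (0.5401, -0.1226, -0.1839), lambda* = (-1.3883)


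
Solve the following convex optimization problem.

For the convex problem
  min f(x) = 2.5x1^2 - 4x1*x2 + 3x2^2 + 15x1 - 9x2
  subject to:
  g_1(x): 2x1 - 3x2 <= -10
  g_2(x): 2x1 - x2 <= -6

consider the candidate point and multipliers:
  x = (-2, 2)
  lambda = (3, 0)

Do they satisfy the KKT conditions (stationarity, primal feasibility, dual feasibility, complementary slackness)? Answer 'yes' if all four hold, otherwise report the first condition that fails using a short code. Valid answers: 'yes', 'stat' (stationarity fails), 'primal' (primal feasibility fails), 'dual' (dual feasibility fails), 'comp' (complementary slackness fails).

Gradient of f: grad f(x) = Q x + c = (-3, 11)
Constraint values g_i(x) = a_i^T x - b_i:
  g_1((-2, 2)) = 0
  g_2((-2, 2)) = 0
Stationarity residual: grad f(x) + sum_i lambda_i a_i = (3, 2)
  -> stationarity FAILS
Primal feasibility (all g_i <= 0): OK
Dual feasibility (all lambda_i >= 0): OK
Complementary slackness (lambda_i * g_i(x) = 0 for all i): OK

Verdict: the first failing condition is stationarity -> stat.

stat


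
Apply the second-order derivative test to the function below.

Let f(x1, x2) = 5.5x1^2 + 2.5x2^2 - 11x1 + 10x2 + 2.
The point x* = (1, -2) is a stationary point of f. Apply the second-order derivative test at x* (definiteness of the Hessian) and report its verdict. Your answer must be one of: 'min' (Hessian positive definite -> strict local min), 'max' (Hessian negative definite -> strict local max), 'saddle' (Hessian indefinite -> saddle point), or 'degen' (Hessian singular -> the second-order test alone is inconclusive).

Compute the Hessian H = grad^2 f:
  H = [[11, 0], [0, 5]]
Verify stationarity: grad f(x*) = H x* + g = (0, 0).
Eigenvalues of H: 5, 11.
Both eigenvalues > 0, so H is positive definite -> x* is a strict local min.

min


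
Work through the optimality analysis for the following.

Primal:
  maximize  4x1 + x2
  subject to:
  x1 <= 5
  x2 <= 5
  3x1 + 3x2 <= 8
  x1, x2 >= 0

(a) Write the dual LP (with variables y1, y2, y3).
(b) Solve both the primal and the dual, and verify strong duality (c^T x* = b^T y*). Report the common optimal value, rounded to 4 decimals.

The standard primal-dual pair for 'max c^T x s.t. A x <= b, x >= 0' is:
  Dual:  min b^T y  s.t.  A^T y >= c,  y >= 0.

So the dual LP is:
  minimize  5y1 + 5y2 + 8y3
  subject to:
    y1 + 3y3 >= 4
    y2 + 3y3 >= 1
    y1, y2, y3 >= 0

Solving the primal: x* = (2.6667, 0).
  primal value c^T x* = 10.6667.
Solving the dual: y* = (0, 0, 1.3333).
  dual value b^T y* = 10.6667.
Strong duality: c^T x* = b^T y*. Confirmed.

10.6667


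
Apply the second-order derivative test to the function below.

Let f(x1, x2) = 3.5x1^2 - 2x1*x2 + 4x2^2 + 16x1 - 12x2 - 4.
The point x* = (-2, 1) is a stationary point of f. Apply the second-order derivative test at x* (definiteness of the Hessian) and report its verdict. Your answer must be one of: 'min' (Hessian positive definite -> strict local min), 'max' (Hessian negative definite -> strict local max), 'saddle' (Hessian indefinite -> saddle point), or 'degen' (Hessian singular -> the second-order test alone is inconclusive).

Compute the Hessian H = grad^2 f:
  H = [[7, -2], [-2, 8]]
Verify stationarity: grad f(x*) = H x* + g = (0, 0).
Eigenvalues of H: 5.4384, 9.5616.
Both eigenvalues > 0, so H is positive definite -> x* is a strict local min.

min


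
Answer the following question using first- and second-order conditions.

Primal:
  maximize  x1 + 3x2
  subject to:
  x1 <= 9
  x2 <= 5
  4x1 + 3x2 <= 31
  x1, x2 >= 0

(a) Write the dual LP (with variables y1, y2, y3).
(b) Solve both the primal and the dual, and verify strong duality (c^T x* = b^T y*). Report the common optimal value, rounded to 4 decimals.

The standard primal-dual pair for 'max c^T x s.t. A x <= b, x >= 0' is:
  Dual:  min b^T y  s.t.  A^T y >= c,  y >= 0.

So the dual LP is:
  minimize  9y1 + 5y2 + 31y3
  subject to:
    y1 + 4y3 >= 1
    y2 + 3y3 >= 3
    y1, y2, y3 >= 0

Solving the primal: x* = (4, 5).
  primal value c^T x* = 19.
Solving the dual: y* = (0, 2.25, 0.25).
  dual value b^T y* = 19.
Strong duality: c^T x* = b^T y*. Confirmed.

19


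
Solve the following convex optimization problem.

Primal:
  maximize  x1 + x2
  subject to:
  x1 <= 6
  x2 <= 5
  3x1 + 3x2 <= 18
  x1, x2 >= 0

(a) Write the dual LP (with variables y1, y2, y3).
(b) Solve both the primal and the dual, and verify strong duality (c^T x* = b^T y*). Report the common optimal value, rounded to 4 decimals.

The standard primal-dual pair for 'max c^T x s.t. A x <= b, x >= 0' is:
  Dual:  min b^T y  s.t.  A^T y >= c,  y >= 0.

So the dual LP is:
  minimize  6y1 + 5y2 + 18y3
  subject to:
    y1 + 3y3 >= 1
    y2 + 3y3 >= 1
    y1, y2, y3 >= 0

Solving the primal: x* = (1, 5).
  primal value c^T x* = 6.
Solving the dual: y* = (0, 0, 0.3333).
  dual value b^T y* = 6.
Strong duality: c^T x* = b^T y*. Confirmed.

6


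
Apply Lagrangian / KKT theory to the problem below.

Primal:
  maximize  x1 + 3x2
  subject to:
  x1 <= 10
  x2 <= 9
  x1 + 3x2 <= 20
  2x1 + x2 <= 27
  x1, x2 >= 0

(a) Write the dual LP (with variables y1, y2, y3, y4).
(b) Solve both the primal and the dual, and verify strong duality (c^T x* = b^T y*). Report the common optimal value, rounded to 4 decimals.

The standard primal-dual pair for 'max c^T x s.t. A x <= b, x >= 0' is:
  Dual:  min b^T y  s.t.  A^T y >= c,  y >= 0.

So the dual LP is:
  minimize  10y1 + 9y2 + 20y3 + 27y4
  subject to:
    y1 + y3 + 2y4 >= 1
    y2 + 3y3 + y4 >= 3
    y1, y2, y3, y4 >= 0

Solving the primal: x* = (0, 6.6667).
  primal value c^T x* = 20.
Solving the dual: y* = (0, 0, 1, 0).
  dual value b^T y* = 20.
Strong duality: c^T x* = b^T y*. Confirmed.

20


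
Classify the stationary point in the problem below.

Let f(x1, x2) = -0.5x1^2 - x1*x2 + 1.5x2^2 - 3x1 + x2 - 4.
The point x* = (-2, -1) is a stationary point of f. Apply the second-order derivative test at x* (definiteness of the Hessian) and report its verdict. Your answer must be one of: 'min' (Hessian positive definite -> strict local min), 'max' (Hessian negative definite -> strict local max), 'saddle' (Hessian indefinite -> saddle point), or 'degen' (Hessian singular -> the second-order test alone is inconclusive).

Compute the Hessian H = grad^2 f:
  H = [[-1, -1], [-1, 3]]
Verify stationarity: grad f(x*) = H x* + g = (0, 0).
Eigenvalues of H: -1.2361, 3.2361.
Eigenvalues have mixed signs, so H is indefinite -> x* is a saddle point.

saddle


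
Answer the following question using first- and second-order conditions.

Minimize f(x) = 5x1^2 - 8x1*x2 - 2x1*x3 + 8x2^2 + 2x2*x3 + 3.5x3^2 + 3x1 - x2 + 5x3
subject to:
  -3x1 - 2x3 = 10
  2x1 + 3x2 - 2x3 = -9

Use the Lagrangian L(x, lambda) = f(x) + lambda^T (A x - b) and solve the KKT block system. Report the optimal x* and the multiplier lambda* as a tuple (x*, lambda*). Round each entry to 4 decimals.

Form the Lagrangian:
  L(x, lambda) = (1/2) x^T Q x + c^T x + lambda^T (A x - b)
Stationarity (grad_x L = 0): Q x + c + A^T lambda = 0.
Primal feasibility: A x = b.

This gives the KKT block system:
  [ Q   A^T ] [ x     ]   [-c ]
  [ A    0  ] [ lambda ] = [ b ]

Solving the linear system:
  x*      = (-2.7901, -1.6832, -0.8149)
  lambda* = (-1.6591, 2.4137)
  f(x*)   = 13.7766

x* = (-2.7901, -1.6832, -0.8149), lambda* = (-1.6591, 2.4137)


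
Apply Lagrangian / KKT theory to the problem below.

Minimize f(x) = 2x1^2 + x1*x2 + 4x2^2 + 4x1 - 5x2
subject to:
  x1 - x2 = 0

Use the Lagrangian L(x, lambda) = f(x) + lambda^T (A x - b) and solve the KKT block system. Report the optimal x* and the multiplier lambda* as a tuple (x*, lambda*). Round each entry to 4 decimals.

Form the Lagrangian:
  L(x, lambda) = (1/2) x^T Q x + c^T x + lambda^T (A x - b)
Stationarity (grad_x L = 0): Q x + c + A^T lambda = 0.
Primal feasibility: A x = b.

This gives the KKT block system:
  [ Q   A^T ] [ x     ]   [-c ]
  [ A    0  ] [ lambda ] = [ b ]

Solving the linear system:
  x*      = (0.0714, 0.0714)
  lambda* = (-4.3571)
  f(x*)   = -0.0357

x* = (0.0714, 0.0714), lambda* = (-4.3571)


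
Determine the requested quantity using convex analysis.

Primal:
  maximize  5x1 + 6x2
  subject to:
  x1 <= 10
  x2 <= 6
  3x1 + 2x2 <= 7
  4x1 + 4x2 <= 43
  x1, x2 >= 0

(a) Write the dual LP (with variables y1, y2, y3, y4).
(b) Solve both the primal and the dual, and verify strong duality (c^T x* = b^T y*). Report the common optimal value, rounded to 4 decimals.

The standard primal-dual pair for 'max c^T x s.t. A x <= b, x >= 0' is:
  Dual:  min b^T y  s.t.  A^T y >= c,  y >= 0.

So the dual LP is:
  minimize  10y1 + 6y2 + 7y3 + 43y4
  subject to:
    y1 + 3y3 + 4y4 >= 5
    y2 + 2y3 + 4y4 >= 6
    y1, y2, y3, y4 >= 0

Solving the primal: x* = (0, 3.5).
  primal value c^T x* = 21.
Solving the dual: y* = (0, 0, 3, 0).
  dual value b^T y* = 21.
Strong duality: c^T x* = b^T y*. Confirmed.

21


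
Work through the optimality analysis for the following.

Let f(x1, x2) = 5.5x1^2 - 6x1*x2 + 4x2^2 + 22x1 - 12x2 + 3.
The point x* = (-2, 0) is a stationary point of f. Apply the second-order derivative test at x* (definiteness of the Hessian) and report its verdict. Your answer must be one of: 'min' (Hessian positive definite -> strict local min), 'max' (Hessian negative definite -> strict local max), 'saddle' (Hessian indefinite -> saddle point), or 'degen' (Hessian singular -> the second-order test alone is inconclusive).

Compute the Hessian H = grad^2 f:
  H = [[11, -6], [-6, 8]]
Verify stationarity: grad f(x*) = H x* + g = (0, 0).
Eigenvalues of H: 3.3153, 15.6847.
Both eigenvalues > 0, so H is positive definite -> x* is a strict local min.

min


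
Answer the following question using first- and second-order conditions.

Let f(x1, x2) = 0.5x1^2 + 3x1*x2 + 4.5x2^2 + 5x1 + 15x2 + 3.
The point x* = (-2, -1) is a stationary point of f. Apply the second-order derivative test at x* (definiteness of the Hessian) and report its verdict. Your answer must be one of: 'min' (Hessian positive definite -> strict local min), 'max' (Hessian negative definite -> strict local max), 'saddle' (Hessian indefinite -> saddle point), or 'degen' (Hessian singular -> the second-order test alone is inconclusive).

Compute the Hessian H = grad^2 f:
  H = [[1, 3], [3, 9]]
Verify stationarity: grad f(x*) = H x* + g = (0, 0).
Eigenvalues of H: 0, 10.
H has a zero eigenvalue (singular; positive semidefinite but not definite), so H is neither positive definite, negative definite, nor indefinite. The second-order test alone is inconclusive -> degen.
(Indeed, f is constant along the null direction of H through x*, so x* is not a strict local extremum.)

degen


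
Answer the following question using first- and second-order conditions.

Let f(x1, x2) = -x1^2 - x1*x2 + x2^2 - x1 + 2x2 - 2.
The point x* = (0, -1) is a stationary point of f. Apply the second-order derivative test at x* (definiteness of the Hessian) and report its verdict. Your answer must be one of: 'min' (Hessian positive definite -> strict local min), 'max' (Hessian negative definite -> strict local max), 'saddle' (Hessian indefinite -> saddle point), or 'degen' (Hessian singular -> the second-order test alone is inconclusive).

Compute the Hessian H = grad^2 f:
  H = [[-2, -1], [-1, 2]]
Verify stationarity: grad f(x*) = H x* + g = (0, 0).
Eigenvalues of H: -2.2361, 2.2361.
Eigenvalues have mixed signs, so H is indefinite -> x* is a saddle point.

saddle


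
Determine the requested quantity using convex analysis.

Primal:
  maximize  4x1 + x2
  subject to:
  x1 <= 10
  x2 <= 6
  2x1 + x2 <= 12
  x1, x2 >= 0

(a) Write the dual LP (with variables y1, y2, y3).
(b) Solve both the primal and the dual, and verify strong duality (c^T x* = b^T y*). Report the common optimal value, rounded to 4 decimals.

The standard primal-dual pair for 'max c^T x s.t. A x <= b, x >= 0' is:
  Dual:  min b^T y  s.t.  A^T y >= c,  y >= 0.

So the dual LP is:
  minimize  10y1 + 6y2 + 12y3
  subject to:
    y1 + 2y3 >= 4
    y2 + y3 >= 1
    y1, y2, y3 >= 0

Solving the primal: x* = (6, 0).
  primal value c^T x* = 24.
Solving the dual: y* = (0, 0, 2).
  dual value b^T y* = 24.
Strong duality: c^T x* = b^T y*. Confirmed.

24


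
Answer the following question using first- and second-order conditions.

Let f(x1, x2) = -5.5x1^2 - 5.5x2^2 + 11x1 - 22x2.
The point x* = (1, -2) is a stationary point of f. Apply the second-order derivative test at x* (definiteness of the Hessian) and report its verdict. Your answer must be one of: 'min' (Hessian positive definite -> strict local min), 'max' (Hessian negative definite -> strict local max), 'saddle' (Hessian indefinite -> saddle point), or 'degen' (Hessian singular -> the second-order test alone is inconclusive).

Compute the Hessian H = grad^2 f:
  H = [[-11, 0], [0, -11]]
Verify stationarity: grad f(x*) = H x* + g = (0, 0).
Eigenvalues of H: -11, -11.
Both eigenvalues < 0, so H is negative definite -> x* is a strict local max.

max


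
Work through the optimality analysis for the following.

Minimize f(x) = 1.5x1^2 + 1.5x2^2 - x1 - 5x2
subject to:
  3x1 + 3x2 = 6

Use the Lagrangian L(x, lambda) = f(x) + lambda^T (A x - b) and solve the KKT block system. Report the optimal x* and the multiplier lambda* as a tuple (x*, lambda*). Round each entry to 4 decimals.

Form the Lagrangian:
  L(x, lambda) = (1/2) x^T Q x + c^T x + lambda^T (A x - b)
Stationarity (grad_x L = 0): Q x + c + A^T lambda = 0.
Primal feasibility: A x = b.

This gives the KKT block system:
  [ Q   A^T ] [ x     ]   [-c ]
  [ A    0  ] [ lambda ] = [ b ]

Solving the linear system:
  x*      = (0.3333, 1.6667)
  lambda* = (0)
  f(x*)   = -4.3333

x* = (0.3333, 1.6667), lambda* = (0)


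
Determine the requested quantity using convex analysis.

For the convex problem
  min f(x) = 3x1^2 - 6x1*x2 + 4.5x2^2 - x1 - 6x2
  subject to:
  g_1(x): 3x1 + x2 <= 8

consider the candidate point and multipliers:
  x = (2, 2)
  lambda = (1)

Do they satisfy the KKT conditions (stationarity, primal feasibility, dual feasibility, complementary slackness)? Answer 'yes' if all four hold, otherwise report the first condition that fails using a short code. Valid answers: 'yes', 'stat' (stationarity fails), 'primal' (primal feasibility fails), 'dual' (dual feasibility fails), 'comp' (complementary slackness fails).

Gradient of f: grad f(x) = Q x + c = (-1, 0)
Constraint values g_i(x) = a_i^T x - b_i:
  g_1((2, 2)) = 0
Stationarity residual: grad f(x) + sum_i lambda_i a_i = (2, 1)
  -> stationarity FAILS
Primal feasibility (all g_i <= 0): OK
Dual feasibility (all lambda_i >= 0): OK
Complementary slackness (lambda_i * g_i(x) = 0 for all i): OK

Verdict: the first failing condition is stationarity -> stat.

stat


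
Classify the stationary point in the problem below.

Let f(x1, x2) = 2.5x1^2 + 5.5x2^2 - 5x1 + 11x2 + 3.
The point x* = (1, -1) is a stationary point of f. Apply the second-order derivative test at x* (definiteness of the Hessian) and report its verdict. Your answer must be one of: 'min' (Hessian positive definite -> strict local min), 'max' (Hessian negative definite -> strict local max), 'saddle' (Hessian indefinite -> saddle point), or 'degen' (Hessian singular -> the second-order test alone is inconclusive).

Compute the Hessian H = grad^2 f:
  H = [[5, 0], [0, 11]]
Verify stationarity: grad f(x*) = H x* + g = (0, 0).
Eigenvalues of H: 5, 11.
Both eigenvalues > 0, so H is positive definite -> x* is a strict local min.

min


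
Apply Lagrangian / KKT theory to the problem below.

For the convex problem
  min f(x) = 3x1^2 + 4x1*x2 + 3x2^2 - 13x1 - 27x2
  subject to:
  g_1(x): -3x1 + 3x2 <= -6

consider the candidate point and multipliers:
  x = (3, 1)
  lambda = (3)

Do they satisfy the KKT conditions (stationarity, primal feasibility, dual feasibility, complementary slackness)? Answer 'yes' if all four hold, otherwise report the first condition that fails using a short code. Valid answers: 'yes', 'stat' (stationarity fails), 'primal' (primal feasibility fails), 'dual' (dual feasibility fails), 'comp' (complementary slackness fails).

Gradient of f: grad f(x) = Q x + c = (9, -9)
Constraint values g_i(x) = a_i^T x - b_i:
  g_1((3, 1)) = 0
Stationarity residual: grad f(x) + sum_i lambda_i a_i = (0, 0)
  -> stationarity OK
Primal feasibility (all g_i <= 0): OK
Dual feasibility (all lambda_i >= 0): OK
Complementary slackness (lambda_i * g_i(x) = 0 for all i): OK

Verdict: yes, KKT holds.

yes


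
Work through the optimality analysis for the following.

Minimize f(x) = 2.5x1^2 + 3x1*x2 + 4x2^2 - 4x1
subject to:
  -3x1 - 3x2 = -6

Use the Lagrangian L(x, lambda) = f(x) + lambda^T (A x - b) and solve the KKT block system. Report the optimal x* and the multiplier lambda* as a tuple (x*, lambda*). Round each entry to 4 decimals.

Form the Lagrangian:
  L(x, lambda) = (1/2) x^T Q x + c^T x + lambda^T (A x - b)
Stationarity (grad_x L = 0): Q x + c + A^T lambda = 0.
Primal feasibility: A x = b.

This gives the KKT block system:
  [ Q   A^T ] [ x     ]   [-c ]
  [ A    0  ] [ lambda ] = [ b ]

Solving the linear system:
  x*      = (2, 0)
  lambda* = (2)
  f(x*)   = 2

x* = (2, 0), lambda* = (2)


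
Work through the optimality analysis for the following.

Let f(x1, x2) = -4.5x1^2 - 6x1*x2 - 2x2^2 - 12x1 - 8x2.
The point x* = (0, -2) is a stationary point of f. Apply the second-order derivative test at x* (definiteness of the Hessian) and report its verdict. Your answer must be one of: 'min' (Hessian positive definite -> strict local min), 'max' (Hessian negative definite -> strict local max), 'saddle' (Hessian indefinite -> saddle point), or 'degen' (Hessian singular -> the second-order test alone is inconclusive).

Compute the Hessian H = grad^2 f:
  H = [[-9, -6], [-6, -4]]
Verify stationarity: grad f(x*) = H x* + g = (0, 0).
Eigenvalues of H: -13, 0.
H has a zero eigenvalue (singular; negative semidefinite but not definite), so H is neither positive definite, negative definite, nor indefinite. The second-order test alone is inconclusive -> degen.
(Indeed, f is constant along the null direction of H through x*, so x* is not a strict local extremum.)

degen


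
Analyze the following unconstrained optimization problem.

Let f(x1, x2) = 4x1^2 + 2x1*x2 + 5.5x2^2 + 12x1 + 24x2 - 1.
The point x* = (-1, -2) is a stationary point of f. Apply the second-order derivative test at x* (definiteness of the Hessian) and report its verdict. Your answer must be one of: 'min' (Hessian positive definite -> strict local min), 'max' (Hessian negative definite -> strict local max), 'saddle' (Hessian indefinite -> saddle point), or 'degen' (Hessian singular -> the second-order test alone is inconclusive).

Compute the Hessian H = grad^2 f:
  H = [[8, 2], [2, 11]]
Verify stationarity: grad f(x*) = H x* + g = (0, 0).
Eigenvalues of H: 7, 12.
Both eigenvalues > 0, so H is positive definite -> x* is a strict local min.

min


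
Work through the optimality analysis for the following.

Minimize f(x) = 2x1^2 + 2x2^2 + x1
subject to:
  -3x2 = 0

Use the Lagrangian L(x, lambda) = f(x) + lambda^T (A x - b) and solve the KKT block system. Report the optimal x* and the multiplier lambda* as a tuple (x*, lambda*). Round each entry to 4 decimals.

Form the Lagrangian:
  L(x, lambda) = (1/2) x^T Q x + c^T x + lambda^T (A x - b)
Stationarity (grad_x L = 0): Q x + c + A^T lambda = 0.
Primal feasibility: A x = b.

This gives the KKT block system:
  [ Q   A^T ] [ x     ]   [-c ]
  [ A    0  ] [ lambda ] = [ b ]

Solving the linear system:
  x*      = (-0.25, 0)
  lambda* = (0)
  f(x*)   = -0.125

x* = (-0.25, 0), lambda* = (0)


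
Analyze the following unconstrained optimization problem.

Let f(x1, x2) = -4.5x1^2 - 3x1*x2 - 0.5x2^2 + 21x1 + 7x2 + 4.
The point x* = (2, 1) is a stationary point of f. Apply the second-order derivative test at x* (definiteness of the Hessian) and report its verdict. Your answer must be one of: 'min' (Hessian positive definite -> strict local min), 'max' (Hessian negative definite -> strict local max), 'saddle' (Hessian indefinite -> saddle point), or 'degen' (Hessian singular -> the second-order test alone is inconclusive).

Compute the Hessian H = grad^2 f:
  H = [[-9, -3], [-3, -1]]
Verify stationarity: grad f(x*) = H x* + g = (0, 0).
Eigenvalues of H: -10, 0.
H has a zero eigenvalue (singular; negative semidefinite but not definite), so H is neither positive definite, negative definite, nor indefinite. The second-order test alone is inconclusive -> degen.
(Indeed, f is constant along the null direction of H through x*, so x* is not a strict local extremum.)

degen


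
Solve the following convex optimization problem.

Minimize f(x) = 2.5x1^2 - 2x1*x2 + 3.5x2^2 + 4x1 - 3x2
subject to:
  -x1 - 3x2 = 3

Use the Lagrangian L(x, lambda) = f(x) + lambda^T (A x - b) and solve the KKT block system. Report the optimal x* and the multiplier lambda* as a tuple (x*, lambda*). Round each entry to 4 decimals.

Form the Lagrangian:
  L(x, lambda) = (1/2) x^T Q x + c^T x + lambda^T (A x - b)
Stationarity (grad_x L = 0): Q x + c + A^T lambda = 0.
Primal feasibility: A x = b.

This gives the KKT block system:
  [ Q   A^T ] [ x     ]   [-c ]
  [ A    0  ] [ lambda ] = [ b ]

Solving the linear system:
  x*      = (-1.3125, -0.5625)
  lambda* = (-1.4375)
  f(x*)   = 0.375

x* = (-1.3125, -0.5625), lambda* = (-1.4375)


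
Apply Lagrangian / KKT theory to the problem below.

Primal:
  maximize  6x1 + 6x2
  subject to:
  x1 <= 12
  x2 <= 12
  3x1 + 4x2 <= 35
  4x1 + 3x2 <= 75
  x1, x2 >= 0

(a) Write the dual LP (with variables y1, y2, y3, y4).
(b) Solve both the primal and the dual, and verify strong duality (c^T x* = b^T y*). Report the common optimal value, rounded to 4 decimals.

The standard primal-dual pair for 'max c^T x s.t. A x <= b, x >= 0' is:
  Dual:  min b^T y  s.t.  A^T y >= c,  y >= 0.

So the dual LP is:
  minimize  12y1 + 12y2 + 35y3 + 75y4
  subject to:
    y1 + 3y3 + 4y4 >= 6
    y2 + 4y3 + 3y4 >= 6
    y1, y2, y3, y4 >= 0

Solving the primal: x* = (11.6667, 0).
  primal value c^T x* = 70.
Solving the dual: y* = (0, 0, 2, 0).
  dual value b^T y* = 70.
Strong duality: c^T x* = b^T y*. Confirmed.

70


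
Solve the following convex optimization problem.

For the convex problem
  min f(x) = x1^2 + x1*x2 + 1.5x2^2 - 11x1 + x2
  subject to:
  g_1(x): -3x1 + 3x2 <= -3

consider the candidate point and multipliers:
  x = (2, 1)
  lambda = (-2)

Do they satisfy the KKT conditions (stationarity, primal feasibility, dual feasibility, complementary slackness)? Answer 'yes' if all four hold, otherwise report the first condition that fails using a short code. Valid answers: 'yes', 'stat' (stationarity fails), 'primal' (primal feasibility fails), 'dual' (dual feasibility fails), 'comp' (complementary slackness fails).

Gradient of f: grad f(x) = Q x + c = (-6, 6)
Constraint values g_i(x) = a_i^T x - b_i:
  g_1((2, 1)) = 0
Stationarity residual: grad f(x) + sum_i lambda_i a_i = (0, 0)
  -> stationarity OK
Primal feasibility (all g_i <= 0): OK
Dual feasibility (all lambda_i >= 0): FAILS
Complementary slackness (lambda_i * g_i(x) = 0 for all i): OK

Verdict: the first failing condition is dual_feasibility -> dual.

dual


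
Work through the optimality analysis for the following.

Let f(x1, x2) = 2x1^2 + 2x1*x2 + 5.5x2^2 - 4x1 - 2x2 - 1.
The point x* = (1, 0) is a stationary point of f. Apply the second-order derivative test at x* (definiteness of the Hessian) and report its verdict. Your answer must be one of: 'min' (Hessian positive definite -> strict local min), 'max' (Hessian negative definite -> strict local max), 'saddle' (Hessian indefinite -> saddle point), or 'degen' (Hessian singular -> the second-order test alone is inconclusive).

Compute the Hessian H = grad^2 f:
  H = [[4, 2], [2, 11]]
Verify stationarity: grad f(x*) = H x* + g = (0, 0).
Eigenvalues of H: 3.4689, 11.5311.
Both eigenvalues > 0, so H is positive definite -> x* is a strict local min.

min


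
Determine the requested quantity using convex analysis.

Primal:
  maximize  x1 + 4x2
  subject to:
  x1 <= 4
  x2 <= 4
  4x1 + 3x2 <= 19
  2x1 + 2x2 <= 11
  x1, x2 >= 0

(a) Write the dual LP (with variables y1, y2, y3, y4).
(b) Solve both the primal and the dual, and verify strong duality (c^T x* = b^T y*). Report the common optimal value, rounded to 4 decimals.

The standard primal-dual pair for 'max c^T x s.t. A x <= b, x >= 0' is:
  Dual:  min b^T y  s.t.  A^T y >= c,  y >= 0.

So the dual LP is:
  minimize  4y1 + 4y2 + 19y3 + 11y4
  subject to:
    y1 + 4y3 + 2y4 >= 1
    y2 + 3y3 + 2y4 >= 4
    y1, y2, y3, y4 >= 0

Solving the primal: x* = (1.5, 4).
  primal value c^T x* = 17.5.
Solving the dual: y* = (0, 3, 0, 0.5).
  dual value b^T y* = 17.5.
Strong duality: c^T x* = b^T y*. Confirmed.

17.5


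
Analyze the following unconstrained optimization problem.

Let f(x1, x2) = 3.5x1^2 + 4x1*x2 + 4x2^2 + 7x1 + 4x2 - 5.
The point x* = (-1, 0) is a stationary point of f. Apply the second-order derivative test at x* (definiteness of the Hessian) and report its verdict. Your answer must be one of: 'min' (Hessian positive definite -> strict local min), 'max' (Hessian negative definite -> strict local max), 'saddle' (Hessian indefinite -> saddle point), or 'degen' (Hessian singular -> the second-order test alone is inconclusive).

Compute the Hessian H = grad^2 f:
  H = [[7, 4], [4, 8]]
Verify stationarity: grad f(x*) = H x* + g = (0, 0).
Eigenvalues of H: 3.4689, 11.5311.
Both eigenvalues > 0, so H is positive definite -> x* is a strict local min.

min


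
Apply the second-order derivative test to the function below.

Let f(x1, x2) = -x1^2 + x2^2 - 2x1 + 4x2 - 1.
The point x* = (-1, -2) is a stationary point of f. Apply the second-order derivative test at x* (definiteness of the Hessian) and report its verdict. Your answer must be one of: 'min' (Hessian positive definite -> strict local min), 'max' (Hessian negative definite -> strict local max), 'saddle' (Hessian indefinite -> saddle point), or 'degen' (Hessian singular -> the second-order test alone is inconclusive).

Compute the Hessian H = grad^2 f:
  H = [[-2, 0], [0, 2]]
Verify stationarity: grad f(x*) = H x* + g = (0, 0).
Eigenvalues of H: -2, 2.
Eigenvalues have mixed signs, so H is indefinite -> x* is a saddle point.

saddle


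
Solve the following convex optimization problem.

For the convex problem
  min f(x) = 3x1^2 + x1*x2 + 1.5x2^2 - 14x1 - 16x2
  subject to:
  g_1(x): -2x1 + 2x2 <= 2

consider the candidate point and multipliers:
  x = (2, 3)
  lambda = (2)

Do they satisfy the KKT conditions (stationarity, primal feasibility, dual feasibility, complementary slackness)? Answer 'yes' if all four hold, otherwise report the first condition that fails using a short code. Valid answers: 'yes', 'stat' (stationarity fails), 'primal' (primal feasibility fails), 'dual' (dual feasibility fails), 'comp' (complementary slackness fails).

Gradient of f: grad f(x) = Q x + c = (1, -5)
Constraint values g_i(x) = a_i^T x - b_i:
  g_1((2, 3)) = 0
Stationarity residual: grad f(x) + sum_i lambda_i a_i = (-3, -1)
  -> stationarity FAILS
Primal feasibility (all g_i <= 0): OK
Dual feasibility (all lambda_i >= 0): OK
Complementary slackness (lambda_i * g_i(x) = 0 for all i): OK

Verdict: the first failing condition is stationarity -> stat.

stat


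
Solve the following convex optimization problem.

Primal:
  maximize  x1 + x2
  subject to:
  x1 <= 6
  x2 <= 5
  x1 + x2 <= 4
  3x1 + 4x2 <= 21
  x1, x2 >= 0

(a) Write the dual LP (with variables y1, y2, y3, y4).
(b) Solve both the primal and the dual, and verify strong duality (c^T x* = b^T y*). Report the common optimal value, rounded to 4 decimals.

The standard primal-dual pair for 'max c^T x s.t. A x <= b, x >= 0' is:
  Dual:  min b^T y  s.t.  A^T y >= c,  y >= 0.

So the dual LP is:
  minimize  6y1 + 5y2 + 4y3 + 21y4
  subject to:
    y1 + y3 + 3y4 >= 1
    y2 + y3 + 4y4 >= 1
    y1, y2, y3, y4 >= 0

Solving the primal: x* = (4, 0).
  primal value c^T x* = 4.
Solving the dual: y* = (0, 0, 1, 0).
  dual value b^T y* = 4.
Strong duality: c^T x* = b^T y*. Confirmed.

4


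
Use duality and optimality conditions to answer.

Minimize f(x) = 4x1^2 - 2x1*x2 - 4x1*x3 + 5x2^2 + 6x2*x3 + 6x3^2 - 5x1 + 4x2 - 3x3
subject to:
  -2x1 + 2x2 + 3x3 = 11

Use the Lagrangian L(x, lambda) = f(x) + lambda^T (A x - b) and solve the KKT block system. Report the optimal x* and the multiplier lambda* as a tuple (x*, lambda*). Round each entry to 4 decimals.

Form the Lagrangian:
  L(x, lambda) = (1/2) x^T Q x + c^T x + lambda^T (A x - b)
Stationarity (grad_x L = 0): Q x + c + A^T lambda = 0.
Primal feasibility: A x = b.

This gives the KKT block system:
  [ Q   A^T ] [ x     ]   [-c ]
  [ A    0  ] [ lambda ] = [ b ]

Solving the linear system:
  x*      = (-0.9504, 0.0954, 2.9695)
  lambda* = (-12.3359)
  f(x*)   = 65.9599

x* = (-0.9504, 0.0954, 2.9695), lambda* = (-12.3359)


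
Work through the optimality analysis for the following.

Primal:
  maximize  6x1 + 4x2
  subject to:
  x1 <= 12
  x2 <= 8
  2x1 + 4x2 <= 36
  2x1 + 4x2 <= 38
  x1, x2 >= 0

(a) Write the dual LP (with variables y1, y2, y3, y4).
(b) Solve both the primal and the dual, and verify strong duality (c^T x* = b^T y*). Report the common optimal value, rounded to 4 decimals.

The standard primal-dual pair for 'max c^T x s.t. A x <= b, x >= 0' is:
  Dual:  min b^T y  s.t.  A^T y >= c,  y >= 0.

So the dual LP is:
  minimize  12y1 + 8y2 + 36y3 + 38y4
  subject to:
    y1 + 2y3 + 2y4 >= 6
    y2 + 4y3 + 4y4 >= 4
    y1, y2, y3, y4 >= 0

Solving the primal: x* = (12, 3).
  primal value c^T x* = 84.
Solving the dual: y* = (4, 0, 1, 0).
  dual value b^T y* = 84.
Strong duality: c^T x* = b^T y*. Confirmed.

84


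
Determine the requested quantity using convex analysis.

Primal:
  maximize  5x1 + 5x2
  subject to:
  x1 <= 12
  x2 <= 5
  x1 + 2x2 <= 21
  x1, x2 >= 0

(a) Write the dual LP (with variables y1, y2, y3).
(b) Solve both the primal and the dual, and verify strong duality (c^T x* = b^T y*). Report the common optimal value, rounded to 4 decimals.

The standard primal-dual pair for 'max c^T x s.t. A x <= b, x >= 0' is:
  Dual:  min b^T y  s.t.  A^T y >= c,  y >= 0.

So the dual LP is:
  minimize  12y1 + 5y2 + 21y3
  subject to:
    y1 + y3 >= 5
    y2 + 2y3 >= 5
    y1, y2, y3 >= 0

Solving the primal: x* = (12, 4.5).
  primal value c^T x* = 82.5.
Solving the dual: y* = (2.5, 0, 2.5).
  dual value b^T y* = 82.5.
Strong duality: c^T x* = b^T y*. Confirmed.

82.5


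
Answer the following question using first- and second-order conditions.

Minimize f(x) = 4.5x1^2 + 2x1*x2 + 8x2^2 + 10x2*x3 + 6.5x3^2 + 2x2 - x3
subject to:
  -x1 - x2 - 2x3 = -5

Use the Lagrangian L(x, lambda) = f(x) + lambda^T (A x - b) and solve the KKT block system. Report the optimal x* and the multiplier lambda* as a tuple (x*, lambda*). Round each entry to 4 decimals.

Form the Lagrangian:
  L(x, lambda) = (1/2) x^T Q x + c^T x + lambda^T (A x - b)
Stationarity (grad_x L = 0): Q x + c + A^T lambda = 0.
Primal feasibility: A x = b.

This gives the KKT block system:
  [ Q   A^T ] [ x     ]   [-c ]
  [ A    0  ] [ lambda ] = [ b ]

Solving the linear system:
  x*      = (1.3113, -1.2517, 2.4702)
  lambda* = (9.298)
  f(x*)   = 20.7583

x* = (1.3113, -1.2517, 2.4702), lambda* = (9.298)


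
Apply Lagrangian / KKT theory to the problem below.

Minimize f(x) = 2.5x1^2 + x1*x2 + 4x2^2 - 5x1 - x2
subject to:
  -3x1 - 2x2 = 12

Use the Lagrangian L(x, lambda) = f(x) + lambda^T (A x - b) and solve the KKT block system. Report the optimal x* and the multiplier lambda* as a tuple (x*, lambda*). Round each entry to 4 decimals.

Form the Lagrangian:
  L(x, lambda) = (1/2) x^T Q x + c^T x + lambda^T (A x - b)
Stationarity (grad_x L = 0): Q x + c + A^T lambda = 0.
Primal feasibility: A x = b.

This gives the KKT block system:
  [ Q   A^T ] [ x     ]   [-c ]
  [ A    0  ] [ lambda ] = [ b ]

Solving the linear system:
  x*      = (-3.125, -1.3125)
  lambda* = (-7.3125)
  f(x*)   = 52.3437

x* = (-3.125, -1.3125), lambda* = (-7.3125)


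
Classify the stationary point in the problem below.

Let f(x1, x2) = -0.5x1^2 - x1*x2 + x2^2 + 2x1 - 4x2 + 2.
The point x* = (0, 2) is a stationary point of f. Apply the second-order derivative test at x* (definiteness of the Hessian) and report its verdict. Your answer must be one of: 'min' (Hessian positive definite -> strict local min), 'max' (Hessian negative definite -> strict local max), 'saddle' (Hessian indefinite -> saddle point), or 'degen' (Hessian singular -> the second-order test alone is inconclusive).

Compute the Hessian H = grad^2 f:
  H = [[-1, -1], [-1, 2]]
Verify stationarity: grad f(x*) = H x* + g = (0, 0).
Eigenvalues of H: -1.3028, 2.3028.
Eigenvalues have mixed signs, so H is indefinite -> x* is a saddle point.

saddle


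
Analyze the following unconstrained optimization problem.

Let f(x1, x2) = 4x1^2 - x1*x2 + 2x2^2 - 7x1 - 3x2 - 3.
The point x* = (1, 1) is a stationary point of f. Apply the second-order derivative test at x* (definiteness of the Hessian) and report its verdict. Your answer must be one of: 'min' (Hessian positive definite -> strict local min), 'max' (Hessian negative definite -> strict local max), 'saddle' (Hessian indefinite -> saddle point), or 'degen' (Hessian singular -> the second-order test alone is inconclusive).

Compute the Hessian H = grad^2 f:
  H = [[8, -1], [-1, 4]]
Verify stationarity: grad f(x*) = H x* + g = (0, 0).
Eigenvalues of H: 3.7639, 8.2361.
Both eigenvalues > 0, so H is positive definite -> x* is a strict local min.

min


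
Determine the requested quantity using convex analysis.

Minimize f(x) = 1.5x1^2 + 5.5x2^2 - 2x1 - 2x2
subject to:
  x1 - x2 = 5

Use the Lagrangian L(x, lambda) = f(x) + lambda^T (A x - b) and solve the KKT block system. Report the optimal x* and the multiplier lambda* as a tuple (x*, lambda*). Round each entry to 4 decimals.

Form the Lagrangian:
  L(x, lambda) = (1/2) x^T Q x + c^T x + lambda^T (A x - b)
Stationarity (grad_x L = 0): Q x + c + A^T lambda = 0.
Primal feasibility: A x = b.

This gives the KKT block system:
  [ Q   A^T ] [ x     ]   [-c ]
  [ A    0  ] [ lambda ] = [ b ]

Solving the linear system:
  x*      = (4.2143, -0.7857)
  lambda* = (-10.6429)
  f(x*)   = 23.1786

x* = (4.2143, -0.7857), lambda* = (-10.6429)


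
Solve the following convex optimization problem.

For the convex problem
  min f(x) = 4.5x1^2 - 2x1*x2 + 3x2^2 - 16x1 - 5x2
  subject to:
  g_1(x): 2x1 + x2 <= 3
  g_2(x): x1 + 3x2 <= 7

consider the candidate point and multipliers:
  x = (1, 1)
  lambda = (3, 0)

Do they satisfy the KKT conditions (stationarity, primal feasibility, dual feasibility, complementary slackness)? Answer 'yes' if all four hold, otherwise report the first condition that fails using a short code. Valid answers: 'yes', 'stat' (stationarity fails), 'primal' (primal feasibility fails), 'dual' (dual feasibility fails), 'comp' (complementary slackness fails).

Gradient of f: grad f(x) = Q x + c = (-9, -1)
Constraint values g_i(x) = a_i^T x - b_i:
  g_1((1, 1)) = 0
  g_2((1, 1)) = -3
Stationarity residual: grad f(x) + sum_i lambda_i a_i = (-3, 2)
  -> stationarity FAILS
Primal feasibility (all g_i <= 0): OK
Dual feasibility (all lambda_i >= 0): OK
Complementary slackness (lambda_i * g_i(x) = 0 for all i): OK

Verdict: the first failing condition is stationarity -> stat.

stat
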